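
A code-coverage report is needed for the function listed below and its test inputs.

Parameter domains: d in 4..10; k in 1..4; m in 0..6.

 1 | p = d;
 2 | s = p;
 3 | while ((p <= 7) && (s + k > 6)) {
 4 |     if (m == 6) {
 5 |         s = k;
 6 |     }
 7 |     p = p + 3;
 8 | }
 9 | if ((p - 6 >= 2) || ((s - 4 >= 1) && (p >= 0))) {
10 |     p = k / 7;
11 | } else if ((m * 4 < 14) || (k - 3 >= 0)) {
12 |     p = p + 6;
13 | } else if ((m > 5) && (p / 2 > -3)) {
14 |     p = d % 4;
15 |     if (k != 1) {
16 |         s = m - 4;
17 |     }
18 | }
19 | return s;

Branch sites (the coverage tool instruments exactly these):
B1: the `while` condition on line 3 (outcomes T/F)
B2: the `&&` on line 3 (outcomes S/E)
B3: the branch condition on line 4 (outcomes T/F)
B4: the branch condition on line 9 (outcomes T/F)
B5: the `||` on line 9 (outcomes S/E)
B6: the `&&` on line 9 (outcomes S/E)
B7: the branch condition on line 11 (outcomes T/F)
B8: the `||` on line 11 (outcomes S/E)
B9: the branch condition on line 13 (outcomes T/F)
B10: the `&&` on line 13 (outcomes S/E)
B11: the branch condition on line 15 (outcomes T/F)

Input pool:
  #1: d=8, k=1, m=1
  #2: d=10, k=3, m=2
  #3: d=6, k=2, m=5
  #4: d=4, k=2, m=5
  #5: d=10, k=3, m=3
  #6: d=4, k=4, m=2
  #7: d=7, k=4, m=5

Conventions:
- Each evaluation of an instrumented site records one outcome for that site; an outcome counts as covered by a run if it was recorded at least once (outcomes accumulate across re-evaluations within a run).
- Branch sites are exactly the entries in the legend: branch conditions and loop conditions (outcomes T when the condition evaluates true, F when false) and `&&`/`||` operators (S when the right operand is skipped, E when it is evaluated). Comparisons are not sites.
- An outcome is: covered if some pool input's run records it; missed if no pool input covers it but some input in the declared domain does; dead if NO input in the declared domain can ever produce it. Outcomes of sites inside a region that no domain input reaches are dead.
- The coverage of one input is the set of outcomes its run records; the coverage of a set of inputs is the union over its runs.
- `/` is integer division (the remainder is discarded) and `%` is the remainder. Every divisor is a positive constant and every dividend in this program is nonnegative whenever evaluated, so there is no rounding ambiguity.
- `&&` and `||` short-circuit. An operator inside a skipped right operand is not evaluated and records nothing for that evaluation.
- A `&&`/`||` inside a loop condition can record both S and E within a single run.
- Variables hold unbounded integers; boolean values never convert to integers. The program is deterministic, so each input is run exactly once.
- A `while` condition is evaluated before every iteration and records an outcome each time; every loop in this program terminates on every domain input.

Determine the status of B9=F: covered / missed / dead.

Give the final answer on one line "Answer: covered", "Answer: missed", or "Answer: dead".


B9=F is recorded by pool input(s) 4 -> covered
Answer: covered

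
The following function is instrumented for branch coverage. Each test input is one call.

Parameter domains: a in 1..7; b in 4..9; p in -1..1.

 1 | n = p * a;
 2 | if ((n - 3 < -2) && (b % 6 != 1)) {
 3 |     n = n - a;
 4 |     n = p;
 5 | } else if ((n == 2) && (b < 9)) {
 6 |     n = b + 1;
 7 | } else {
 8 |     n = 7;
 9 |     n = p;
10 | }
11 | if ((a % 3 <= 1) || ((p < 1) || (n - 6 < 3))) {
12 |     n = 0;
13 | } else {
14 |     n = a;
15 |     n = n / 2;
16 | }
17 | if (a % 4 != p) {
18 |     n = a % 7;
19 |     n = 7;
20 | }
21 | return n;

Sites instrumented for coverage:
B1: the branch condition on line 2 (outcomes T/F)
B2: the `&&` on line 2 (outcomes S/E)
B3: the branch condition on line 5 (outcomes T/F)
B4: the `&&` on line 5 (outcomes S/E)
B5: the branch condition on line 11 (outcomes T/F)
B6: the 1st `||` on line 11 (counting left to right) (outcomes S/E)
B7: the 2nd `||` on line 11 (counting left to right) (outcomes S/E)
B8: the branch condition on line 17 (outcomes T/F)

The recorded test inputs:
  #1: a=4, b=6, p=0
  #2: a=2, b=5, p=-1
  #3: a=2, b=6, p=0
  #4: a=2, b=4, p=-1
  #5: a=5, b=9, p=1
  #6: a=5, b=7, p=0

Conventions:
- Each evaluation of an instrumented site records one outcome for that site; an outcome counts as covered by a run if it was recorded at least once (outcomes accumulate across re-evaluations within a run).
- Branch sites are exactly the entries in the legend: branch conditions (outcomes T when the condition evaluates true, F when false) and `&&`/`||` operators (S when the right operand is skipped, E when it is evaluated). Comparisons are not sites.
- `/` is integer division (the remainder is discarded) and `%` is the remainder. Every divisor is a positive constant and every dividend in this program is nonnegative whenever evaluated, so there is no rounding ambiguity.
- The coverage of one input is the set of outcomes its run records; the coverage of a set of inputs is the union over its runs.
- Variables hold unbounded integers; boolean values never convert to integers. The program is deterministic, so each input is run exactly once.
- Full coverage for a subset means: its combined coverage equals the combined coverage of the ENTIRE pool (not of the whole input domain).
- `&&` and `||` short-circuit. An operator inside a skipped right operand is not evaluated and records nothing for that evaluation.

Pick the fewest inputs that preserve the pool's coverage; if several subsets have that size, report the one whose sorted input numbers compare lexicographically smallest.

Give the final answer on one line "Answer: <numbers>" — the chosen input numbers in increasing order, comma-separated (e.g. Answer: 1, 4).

test 1 (a=4, b=6, p=0) fires B2->E, B1->T, B6->S, B5->T, B8->F; hits B1=T, B2=E, B5=T, B6=S, B8=F
test 2 (a=2, b=5, p=-1) fires B2->E, B1->T, B6->E, B7->S, B5->T, B8->T; hits B1=T, B2=E, B5=T, B6=E, B7=S, B8=T
test 3 (a=2, b=6, p=0) fires B2->E, B1->T, B6->E, B7->S, B5->T, B8->T; hits B1=T, B2=E, B5=T, B6=E, B7=S, B8=T
test 4 (a=2, b=4, p=-1) fires B2->E, B1->T, B6->E, B7->S, B5->T, B8->T; hits B1=T, B2=E, B5=T, B6=E, B7=S, B8=T
test 5 (a=5, b=9, p=1) fires B2->S, B1->F, B4->S, B3->F, B6->E, B7->E, B5->T, B8->F; hits B1=F, B2=S, B3=F, B4=S, B5=T, B6=E, B7=E, B8=F
test 6 (a=5, b=7, p=0) fires B2->E, B1->F, B4->S, B3->F, B6->E, B7->S, B5->T, B8->T; hits B1=F, B2=E, B3=F, B4=S, B5=T, B6=E, B7=S, B8=T
the full pool covers 13 outcomes: B1=T, B1=F, B2=S, B2=E, B3=F, B4=S, B5=T, B6=S, B6=E, B7=S, B7=E, B8=T, B8=F
size 1 is not enough: best union over all size-1 subsets is 8/13
size 2 is not enough: best union over all size-2 subsets is 12/13
the canonical winner is {1, 2, 5}: size 3, full 13-outcome coverage, earliest index list among size-3 covers

Answer: 1, 2, 5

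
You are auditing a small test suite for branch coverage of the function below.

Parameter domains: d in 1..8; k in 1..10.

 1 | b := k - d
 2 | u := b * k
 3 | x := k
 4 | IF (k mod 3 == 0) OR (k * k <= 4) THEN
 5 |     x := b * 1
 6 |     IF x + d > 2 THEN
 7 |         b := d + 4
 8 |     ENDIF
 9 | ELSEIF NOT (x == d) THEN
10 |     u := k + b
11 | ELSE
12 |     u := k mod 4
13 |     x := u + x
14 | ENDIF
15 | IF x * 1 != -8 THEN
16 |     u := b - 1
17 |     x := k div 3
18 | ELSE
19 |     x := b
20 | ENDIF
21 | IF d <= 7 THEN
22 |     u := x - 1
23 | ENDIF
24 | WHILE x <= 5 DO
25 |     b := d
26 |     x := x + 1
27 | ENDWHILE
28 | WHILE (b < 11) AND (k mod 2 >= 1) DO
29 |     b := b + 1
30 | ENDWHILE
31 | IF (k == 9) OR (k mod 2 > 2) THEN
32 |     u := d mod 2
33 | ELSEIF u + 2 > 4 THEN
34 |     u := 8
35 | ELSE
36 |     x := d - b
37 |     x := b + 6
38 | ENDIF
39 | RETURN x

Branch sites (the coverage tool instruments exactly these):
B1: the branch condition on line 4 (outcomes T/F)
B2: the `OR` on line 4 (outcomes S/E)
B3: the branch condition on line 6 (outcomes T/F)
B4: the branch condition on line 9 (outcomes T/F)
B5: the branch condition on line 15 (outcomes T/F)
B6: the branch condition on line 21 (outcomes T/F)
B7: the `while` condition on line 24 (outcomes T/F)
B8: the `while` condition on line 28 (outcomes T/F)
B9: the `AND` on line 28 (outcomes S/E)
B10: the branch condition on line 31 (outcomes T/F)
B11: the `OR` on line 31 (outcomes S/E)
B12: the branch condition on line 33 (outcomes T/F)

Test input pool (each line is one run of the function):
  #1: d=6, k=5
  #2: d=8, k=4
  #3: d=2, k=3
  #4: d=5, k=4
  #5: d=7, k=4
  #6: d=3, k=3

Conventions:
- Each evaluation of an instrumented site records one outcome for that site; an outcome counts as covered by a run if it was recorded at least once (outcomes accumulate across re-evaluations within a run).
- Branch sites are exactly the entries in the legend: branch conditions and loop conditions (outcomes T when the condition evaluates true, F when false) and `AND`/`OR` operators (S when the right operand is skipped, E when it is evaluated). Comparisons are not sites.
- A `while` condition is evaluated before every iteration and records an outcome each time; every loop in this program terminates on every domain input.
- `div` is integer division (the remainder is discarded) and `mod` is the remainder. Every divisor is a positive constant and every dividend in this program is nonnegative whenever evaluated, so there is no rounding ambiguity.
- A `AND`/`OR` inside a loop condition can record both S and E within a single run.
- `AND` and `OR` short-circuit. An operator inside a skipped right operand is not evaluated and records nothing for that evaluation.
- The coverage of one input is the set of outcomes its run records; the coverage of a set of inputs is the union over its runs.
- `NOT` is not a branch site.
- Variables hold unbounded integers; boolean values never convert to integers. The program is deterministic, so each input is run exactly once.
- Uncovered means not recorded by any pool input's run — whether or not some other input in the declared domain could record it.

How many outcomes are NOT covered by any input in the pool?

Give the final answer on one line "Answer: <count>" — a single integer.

run #1 (d=6, k=5) records B1=F, B2=E, B4=T, B5=T, B6=T, B7=T, B7=F, B8=T, B8=F, B9=S, B9=E, B10=F, B11=E, B12=F
run #2 (d=8, k=4) records B1=F, B2=E, B4=T, B5=T, B6=F, B7=T, B7=F, B8=F, B9=E, B10=F, B11=E, B12=F
run #3 (d=2, k=3) records B1=T, B2=S, B3=T, B5=T, B6=T, B7=T, B7=F, B8=T, B8=F, B9=S, B9=E, B10=F, B11=E, B12=F
run #4 (d=5, k=4) records B1=F, B2=E, B4=T, B5=T, B6=T, B7=T, B7=F, B8=F, B9=E, B10=F, B11=E, B12=F
run #5 (d=7, k=4) records B1=F, B2=E, B4=T, B5=T, B6=T, B7=T, B7=F, B8=F, B9=E, B10=F, B11=E, B12=F
run #6 (d=3, k=3) records B1=T, B2=S, B3=T, B5=T, B6=T, B7=T, B7=F, B8=T, B8=F, B9=S, B9=E, B10=F, B11=E, B12=F
union over the pool: B1=T, B1=F, B2=S, B2=E, B3=T, B4=T, B5=T, B6=T, B6=F, B7=T, B7=F, B8=T, B8=F, B9=S, B9=E, B10=F, B11=E, B12=F
uncovered (6 of 24): B3=F, B4=F, B5=F, B10=T, B11=S, B12=T

Answer: 6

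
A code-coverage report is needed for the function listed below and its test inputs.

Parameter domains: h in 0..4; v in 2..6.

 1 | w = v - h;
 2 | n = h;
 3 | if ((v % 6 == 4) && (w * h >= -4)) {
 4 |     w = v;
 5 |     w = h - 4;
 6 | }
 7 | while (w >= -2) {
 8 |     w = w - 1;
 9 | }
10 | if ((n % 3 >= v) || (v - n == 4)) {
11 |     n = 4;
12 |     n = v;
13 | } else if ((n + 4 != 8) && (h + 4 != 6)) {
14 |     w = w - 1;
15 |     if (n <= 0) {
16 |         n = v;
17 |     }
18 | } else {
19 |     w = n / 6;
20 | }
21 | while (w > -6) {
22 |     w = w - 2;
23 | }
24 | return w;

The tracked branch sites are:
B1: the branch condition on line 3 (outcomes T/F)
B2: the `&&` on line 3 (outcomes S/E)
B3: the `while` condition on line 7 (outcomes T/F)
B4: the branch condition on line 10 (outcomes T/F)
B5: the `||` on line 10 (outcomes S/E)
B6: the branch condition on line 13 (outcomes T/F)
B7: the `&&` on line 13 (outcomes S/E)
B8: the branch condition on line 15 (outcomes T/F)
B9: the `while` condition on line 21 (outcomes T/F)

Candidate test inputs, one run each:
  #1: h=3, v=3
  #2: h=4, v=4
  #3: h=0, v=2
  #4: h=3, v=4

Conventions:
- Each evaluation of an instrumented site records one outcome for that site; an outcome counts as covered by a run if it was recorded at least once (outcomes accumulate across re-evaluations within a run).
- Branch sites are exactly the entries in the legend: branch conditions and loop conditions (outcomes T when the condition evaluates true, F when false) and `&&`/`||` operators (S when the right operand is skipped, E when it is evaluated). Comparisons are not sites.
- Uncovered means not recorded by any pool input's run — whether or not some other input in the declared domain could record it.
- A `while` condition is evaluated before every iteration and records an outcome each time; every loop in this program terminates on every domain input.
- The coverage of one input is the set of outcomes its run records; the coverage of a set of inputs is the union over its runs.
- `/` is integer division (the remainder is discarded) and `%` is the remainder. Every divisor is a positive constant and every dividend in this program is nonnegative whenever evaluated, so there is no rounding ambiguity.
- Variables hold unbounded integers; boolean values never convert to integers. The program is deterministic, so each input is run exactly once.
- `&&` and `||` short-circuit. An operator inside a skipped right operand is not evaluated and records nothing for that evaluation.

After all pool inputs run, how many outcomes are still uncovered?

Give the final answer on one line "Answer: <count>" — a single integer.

run #1 (h=3, v=3) runs B2->S, B1->F, B3->T, B3->T, B3->T, B3->F, B5->E, B4->F, B7->E, B6->T, B8->F, B9->T, B9->F; records B1=F, B2=S, B3=T, B3=F, B4=F, B5=E, B6=T, B7=E, B8=F, B9=T, B9=F
run #2 (h=4, v=4) runs B2->E, B1->T, B3->T, B3->T, B3->T, B3->F, B5->E, B4->F, B7->S, B6->F, B9->T, B9->T, B9->T, B9->F; records B1=T, B2=E, B3=T, B3=F, B4=F, B5=E, B6=F, B7=S, B9=T, B9=F
run #3 (h=0, v=2) runs B2->S, B1->F, B3->T, B3->T, B3->T, B3->T, B3->T, B3->F, B5->E, B4->F, B7->E, B6->T, B8->T, B9->T, ...; records B1=F, B2=S, B3=T, B3=F, B4=F, B5=E, B6=T, B7=E, B8=T, B9=T, B9=F
run #4 (h=3, v=4) runs B2->E, B1->T, B3->T, B3->T, B3->F, B5->E, B4->F, B7->E, B6->T, B8->F, B9->T, B9->F; records B1=T, B2=E, B3=T, B3=F, B4=F, B5=E, B6=T, B7=E, B8=F, B9=T, B9=F
union over the pool: B1=T, B1=F, B2=S, B2=E, B3=T, B3=F, B4=F, B5=E, B6=T, B6=F, B7=S, B7=E, B8=T, B8=F, B9=T, B9=F
uncovered (2 of 18): B4=T, B5=S

Answer: 2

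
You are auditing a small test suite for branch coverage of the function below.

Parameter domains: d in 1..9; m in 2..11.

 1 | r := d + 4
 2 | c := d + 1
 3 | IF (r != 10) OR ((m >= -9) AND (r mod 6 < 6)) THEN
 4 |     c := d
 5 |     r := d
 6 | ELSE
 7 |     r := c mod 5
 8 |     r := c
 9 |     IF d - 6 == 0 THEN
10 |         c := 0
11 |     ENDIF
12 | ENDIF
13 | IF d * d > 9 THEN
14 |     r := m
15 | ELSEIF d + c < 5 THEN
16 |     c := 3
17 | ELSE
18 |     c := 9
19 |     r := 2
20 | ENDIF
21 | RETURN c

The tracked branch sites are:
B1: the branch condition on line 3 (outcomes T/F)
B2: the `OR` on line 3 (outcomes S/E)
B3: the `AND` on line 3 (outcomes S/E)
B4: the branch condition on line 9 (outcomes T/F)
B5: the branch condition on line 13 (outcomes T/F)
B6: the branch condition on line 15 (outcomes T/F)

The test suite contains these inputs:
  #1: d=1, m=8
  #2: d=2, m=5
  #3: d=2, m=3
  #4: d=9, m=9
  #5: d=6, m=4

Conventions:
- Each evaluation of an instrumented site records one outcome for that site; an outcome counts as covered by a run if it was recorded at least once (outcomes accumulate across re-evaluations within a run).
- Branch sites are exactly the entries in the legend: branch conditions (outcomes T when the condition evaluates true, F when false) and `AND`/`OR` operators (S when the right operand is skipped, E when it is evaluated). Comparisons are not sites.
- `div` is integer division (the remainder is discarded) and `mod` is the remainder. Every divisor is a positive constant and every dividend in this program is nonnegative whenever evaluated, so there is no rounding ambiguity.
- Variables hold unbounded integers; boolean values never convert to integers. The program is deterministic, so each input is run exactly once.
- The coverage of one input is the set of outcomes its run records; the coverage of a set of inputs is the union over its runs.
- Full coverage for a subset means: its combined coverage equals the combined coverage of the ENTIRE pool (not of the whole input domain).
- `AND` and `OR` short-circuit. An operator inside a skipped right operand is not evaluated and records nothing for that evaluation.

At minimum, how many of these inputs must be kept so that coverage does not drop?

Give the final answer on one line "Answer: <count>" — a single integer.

test 1 (d=1, m=8) hits B1=T, B2=S, B5=F, B6=T
test 2 (d=2, m=5) hits B1=T, B2=S, B5=F, B6=T
test 3 (d=2, m=3) hits B1=T, B2=S, B5=F, B6=T
test 4 (d=9, m=9) hits B1=T, B2=S, B5=T
test 5 (d=6, m=4) hits B1=T, B2=E, B3=E, B5=T
the full pool covers 7 outcomes: B1=T, B2=S, B2=E, B3=E, B5=T, B5=F, B6=T
checked all size-1 subsets: none covers 7 outcomes (max 4/7)
inputs {1, 5} (size 2) cover everything; no size-2 subset with a lexicographically smaller index list covers all 7

Answer: 2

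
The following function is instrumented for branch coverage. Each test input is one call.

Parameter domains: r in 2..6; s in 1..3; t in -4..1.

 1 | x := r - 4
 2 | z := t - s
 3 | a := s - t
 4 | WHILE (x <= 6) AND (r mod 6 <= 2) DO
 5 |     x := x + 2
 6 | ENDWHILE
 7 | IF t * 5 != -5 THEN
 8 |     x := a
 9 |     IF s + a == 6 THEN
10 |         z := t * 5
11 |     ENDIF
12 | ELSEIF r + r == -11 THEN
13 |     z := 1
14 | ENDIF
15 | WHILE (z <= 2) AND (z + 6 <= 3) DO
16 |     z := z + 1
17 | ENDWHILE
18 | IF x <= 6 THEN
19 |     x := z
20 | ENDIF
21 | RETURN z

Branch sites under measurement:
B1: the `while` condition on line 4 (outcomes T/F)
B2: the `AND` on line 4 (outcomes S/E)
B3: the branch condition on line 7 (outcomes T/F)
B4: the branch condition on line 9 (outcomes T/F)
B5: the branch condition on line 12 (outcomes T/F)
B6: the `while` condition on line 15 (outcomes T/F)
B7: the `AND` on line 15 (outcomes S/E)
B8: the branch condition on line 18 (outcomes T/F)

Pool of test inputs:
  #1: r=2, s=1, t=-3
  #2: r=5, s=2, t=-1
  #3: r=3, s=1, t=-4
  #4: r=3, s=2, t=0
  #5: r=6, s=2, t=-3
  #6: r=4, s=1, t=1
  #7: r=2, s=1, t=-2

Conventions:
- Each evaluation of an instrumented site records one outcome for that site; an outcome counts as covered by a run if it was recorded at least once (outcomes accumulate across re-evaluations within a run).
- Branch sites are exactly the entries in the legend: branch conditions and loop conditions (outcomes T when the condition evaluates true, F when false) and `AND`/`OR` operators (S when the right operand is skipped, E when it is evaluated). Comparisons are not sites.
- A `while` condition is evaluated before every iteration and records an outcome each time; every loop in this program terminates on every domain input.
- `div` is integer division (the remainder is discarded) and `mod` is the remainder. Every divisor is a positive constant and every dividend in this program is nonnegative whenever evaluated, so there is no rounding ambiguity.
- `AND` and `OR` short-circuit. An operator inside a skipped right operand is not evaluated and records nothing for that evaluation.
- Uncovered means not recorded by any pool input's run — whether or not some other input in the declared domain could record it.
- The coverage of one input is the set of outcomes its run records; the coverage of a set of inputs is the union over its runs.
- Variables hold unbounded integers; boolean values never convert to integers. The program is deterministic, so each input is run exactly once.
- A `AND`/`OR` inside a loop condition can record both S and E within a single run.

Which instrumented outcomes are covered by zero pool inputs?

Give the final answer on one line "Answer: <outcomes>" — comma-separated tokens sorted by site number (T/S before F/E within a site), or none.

input #1 (r=2, s=1, t=-3): covers B1=T, B1=F, B2=S, B2=E, B3=T, B4=F, B6=T, B6=F, B7=E, B8=T
input #2 (r=5, s=2, t=-1): covers B1=F, B2=E, B3=F, B5=F, B6=T, B6=F, B7=E, B8=T
input #3 (r=3, s=1, t=-4): covers B1=F, B2=E, B3=T, B4=T, B6=T, B6=F, B7=E, B8=T
input #4 (r=3, s=2, t=0): covers B1=F, B2=E, B3=T, B4=F, B6=F, B7=E, B8=T
input #5 (r=6, s=2, t=-3): covers B1=T, B1=F, B2=S, B2=E, B3=T, B4=F, B6=T, B6=F, B7=E, B8=T
input #6 (r=4, s=1, t=1): covers B1=F, B2=E, B3=T, B4=F, B6=F, B7=E, B8=T
input #7 (r=2, s=1, t=-2): covers B1=T, B1=F, B2=S, B2=E, B3=T, B4=F, B6=T, B6=F, B7=E, B8=T
union over the pool: B1=T, B1=F, B2=S, B2=E, B3=T, B3=F, B4=T, B4=F, B5=F, B6=T, B6=F, B7=E, B8=T
uncovered (3 of 16): B5=T, B7=S, B8=F

Answer: B5=T, B7=S, B8=F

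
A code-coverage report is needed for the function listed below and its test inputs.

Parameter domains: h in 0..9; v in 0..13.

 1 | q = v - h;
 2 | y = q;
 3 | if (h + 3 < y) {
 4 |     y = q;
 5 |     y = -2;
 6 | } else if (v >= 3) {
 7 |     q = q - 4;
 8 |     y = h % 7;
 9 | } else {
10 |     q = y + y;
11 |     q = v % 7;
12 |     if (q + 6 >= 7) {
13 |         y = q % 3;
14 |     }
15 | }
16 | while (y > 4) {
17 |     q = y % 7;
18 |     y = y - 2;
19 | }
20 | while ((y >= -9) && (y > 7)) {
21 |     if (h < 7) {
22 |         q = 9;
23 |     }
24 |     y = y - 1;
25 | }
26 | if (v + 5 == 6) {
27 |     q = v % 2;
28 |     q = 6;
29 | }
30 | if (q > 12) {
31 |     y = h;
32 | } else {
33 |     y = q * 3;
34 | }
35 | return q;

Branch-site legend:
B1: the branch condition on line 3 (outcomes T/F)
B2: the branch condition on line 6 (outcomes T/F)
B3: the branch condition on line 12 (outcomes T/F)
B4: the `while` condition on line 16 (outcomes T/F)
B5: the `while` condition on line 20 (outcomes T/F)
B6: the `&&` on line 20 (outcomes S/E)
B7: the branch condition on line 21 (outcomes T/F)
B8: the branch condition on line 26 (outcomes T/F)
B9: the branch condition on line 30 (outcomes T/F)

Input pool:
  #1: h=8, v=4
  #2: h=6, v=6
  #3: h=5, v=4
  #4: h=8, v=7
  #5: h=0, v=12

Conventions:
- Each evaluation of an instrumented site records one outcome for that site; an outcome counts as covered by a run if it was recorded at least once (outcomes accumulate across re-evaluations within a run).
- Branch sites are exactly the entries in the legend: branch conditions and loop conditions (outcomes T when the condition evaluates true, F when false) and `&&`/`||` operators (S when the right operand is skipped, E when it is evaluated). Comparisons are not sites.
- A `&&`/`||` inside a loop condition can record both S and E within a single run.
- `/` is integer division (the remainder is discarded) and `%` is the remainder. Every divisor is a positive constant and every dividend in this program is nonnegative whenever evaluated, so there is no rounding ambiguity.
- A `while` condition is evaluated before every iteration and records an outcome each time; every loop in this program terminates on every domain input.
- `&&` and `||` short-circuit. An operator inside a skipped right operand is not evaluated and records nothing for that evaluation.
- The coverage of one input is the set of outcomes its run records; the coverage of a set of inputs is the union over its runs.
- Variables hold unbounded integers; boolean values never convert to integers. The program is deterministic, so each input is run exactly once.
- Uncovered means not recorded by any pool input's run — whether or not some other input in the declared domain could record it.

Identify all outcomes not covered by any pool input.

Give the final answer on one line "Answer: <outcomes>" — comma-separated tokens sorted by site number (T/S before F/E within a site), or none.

input #1, h=8, v=4: events B1->F, B2->T, B4->F, B6->E, B5->F, B8->F, B9->F; outcomes B1=F, B2=T, B4=F, B5=F, B6=E, B8=F, B9=F
input #2, h=6, v=6: events B1->F, B2->T, B4->T, B4->F, B6->E, B5->F, B8->F, B9->F; outcomes B1=F, B2=T, B4=T, B4=F, B5=F, B6=E, B8=F, B9=F
input #3, h=5, v=4: events B1->F, B2->T, B4->T, B4->F, B6->E, B5->F, B8->F, B9->F; outcomes B1=F, B2=T, B4=T, B4=F, B5=F, B6=E, B8=F, B9=F
input #4, h=8, v=7: events B1->F, B2->T, B4->F, B6->E, B5->F, B8->F, B9->F; outcomes B1=F, B2=T, B4=F, B5=F, B6=E, B8=F, B9=F
input #5, h=0, v=12: events B1->T, B4->F, B6->E, B5->F, B8->F, B9->F; outcomes B1=T, B4=F, B5=F, B6=E, B8=F, B9=F
union over the pool: B1=T, B1=F, B2=T, B4=T, B4=F, B5=F, B6=E, B8=F, B9=F
uncovered (9 of 18): B2=F, B3=T, B3=F, B5=T, B6=S, B7=T, B7=F, B8=T, B9=T

Answer: B2=F, B3=T, B3=F, B5=T, B6=S, B7=T, B7=F, B8=T, B9=T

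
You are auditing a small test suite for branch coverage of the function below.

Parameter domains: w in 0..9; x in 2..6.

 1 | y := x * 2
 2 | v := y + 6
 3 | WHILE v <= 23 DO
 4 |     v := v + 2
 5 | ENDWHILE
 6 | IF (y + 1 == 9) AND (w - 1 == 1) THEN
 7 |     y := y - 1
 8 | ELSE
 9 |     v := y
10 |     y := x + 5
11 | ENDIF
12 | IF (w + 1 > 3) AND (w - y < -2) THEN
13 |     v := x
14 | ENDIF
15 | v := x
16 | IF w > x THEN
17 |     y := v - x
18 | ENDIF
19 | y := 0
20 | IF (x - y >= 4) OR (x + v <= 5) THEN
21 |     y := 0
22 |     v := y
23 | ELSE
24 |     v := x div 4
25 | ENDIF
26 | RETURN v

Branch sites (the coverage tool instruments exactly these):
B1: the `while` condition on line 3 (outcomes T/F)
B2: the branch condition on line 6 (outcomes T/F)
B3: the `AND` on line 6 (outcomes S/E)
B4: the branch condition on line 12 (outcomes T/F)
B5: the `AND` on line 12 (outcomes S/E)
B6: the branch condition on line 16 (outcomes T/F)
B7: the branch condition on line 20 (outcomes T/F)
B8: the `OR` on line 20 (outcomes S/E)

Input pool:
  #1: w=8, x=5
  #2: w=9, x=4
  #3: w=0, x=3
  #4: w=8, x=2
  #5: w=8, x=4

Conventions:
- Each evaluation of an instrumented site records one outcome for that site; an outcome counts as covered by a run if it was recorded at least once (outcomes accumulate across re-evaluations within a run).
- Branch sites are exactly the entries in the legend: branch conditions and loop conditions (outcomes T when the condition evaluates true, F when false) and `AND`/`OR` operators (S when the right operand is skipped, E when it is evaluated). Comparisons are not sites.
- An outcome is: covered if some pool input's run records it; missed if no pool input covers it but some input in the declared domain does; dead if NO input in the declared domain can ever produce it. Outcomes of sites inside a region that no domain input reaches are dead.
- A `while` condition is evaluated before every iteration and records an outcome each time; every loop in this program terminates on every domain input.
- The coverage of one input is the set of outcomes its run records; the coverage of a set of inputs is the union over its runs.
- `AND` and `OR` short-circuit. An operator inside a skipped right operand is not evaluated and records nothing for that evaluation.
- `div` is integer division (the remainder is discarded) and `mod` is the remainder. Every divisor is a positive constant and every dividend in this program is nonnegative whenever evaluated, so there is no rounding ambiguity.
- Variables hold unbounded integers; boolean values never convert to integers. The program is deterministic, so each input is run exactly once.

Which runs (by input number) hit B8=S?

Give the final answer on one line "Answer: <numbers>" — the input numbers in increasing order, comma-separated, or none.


input #1 (w=8, x=5): hits B8=S
input #2 (w=9, x=4): hits B8=S
input #3 (w=0, x=3): never hits B8=S
input #4 (w=8, x=2): never hits B8=S
input #5 (w=8, x=4): hits B8=S
Answer: 1, 2, 5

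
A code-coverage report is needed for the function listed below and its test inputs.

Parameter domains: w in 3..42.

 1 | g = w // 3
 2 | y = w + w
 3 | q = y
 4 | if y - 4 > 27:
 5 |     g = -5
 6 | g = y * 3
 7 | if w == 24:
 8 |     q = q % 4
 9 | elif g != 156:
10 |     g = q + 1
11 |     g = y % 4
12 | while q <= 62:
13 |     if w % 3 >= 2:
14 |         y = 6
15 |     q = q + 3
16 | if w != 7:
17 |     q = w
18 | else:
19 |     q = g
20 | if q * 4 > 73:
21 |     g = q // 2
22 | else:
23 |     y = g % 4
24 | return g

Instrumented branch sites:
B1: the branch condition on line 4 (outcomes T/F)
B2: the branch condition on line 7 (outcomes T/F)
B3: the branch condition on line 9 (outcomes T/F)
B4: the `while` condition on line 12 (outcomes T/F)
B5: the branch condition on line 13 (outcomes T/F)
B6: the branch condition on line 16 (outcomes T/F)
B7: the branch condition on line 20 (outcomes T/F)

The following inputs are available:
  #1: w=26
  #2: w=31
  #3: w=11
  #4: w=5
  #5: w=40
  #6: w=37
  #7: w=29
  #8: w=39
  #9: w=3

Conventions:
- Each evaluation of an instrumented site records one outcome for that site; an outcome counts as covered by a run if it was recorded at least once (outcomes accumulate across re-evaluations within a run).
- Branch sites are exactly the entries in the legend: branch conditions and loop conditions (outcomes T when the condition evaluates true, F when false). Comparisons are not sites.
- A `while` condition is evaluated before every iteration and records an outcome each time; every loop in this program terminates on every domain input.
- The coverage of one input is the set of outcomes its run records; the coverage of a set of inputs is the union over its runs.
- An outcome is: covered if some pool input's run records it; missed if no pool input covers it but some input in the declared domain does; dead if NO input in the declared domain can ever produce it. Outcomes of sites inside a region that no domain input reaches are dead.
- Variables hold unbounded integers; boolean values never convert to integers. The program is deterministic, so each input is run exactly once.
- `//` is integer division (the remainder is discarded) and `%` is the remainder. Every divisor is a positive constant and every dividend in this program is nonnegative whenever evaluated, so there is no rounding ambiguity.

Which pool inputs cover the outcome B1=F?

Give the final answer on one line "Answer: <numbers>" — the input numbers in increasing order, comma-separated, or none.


input #1 (w=26): does not record B1=F
input #2 (w=31): does not record B1=F
input #3 (w=11): records B1=F
input #4 (w=5): records B1=F
input #5 (w=40): does not record B1=F
input #6 (w=37): does not record B1=F
input #7 (w=29): does not record B1=F
input #8 (w=39): does not record B1=F
input #9 (w=3): records B1=F
Answer: 3, 4, 9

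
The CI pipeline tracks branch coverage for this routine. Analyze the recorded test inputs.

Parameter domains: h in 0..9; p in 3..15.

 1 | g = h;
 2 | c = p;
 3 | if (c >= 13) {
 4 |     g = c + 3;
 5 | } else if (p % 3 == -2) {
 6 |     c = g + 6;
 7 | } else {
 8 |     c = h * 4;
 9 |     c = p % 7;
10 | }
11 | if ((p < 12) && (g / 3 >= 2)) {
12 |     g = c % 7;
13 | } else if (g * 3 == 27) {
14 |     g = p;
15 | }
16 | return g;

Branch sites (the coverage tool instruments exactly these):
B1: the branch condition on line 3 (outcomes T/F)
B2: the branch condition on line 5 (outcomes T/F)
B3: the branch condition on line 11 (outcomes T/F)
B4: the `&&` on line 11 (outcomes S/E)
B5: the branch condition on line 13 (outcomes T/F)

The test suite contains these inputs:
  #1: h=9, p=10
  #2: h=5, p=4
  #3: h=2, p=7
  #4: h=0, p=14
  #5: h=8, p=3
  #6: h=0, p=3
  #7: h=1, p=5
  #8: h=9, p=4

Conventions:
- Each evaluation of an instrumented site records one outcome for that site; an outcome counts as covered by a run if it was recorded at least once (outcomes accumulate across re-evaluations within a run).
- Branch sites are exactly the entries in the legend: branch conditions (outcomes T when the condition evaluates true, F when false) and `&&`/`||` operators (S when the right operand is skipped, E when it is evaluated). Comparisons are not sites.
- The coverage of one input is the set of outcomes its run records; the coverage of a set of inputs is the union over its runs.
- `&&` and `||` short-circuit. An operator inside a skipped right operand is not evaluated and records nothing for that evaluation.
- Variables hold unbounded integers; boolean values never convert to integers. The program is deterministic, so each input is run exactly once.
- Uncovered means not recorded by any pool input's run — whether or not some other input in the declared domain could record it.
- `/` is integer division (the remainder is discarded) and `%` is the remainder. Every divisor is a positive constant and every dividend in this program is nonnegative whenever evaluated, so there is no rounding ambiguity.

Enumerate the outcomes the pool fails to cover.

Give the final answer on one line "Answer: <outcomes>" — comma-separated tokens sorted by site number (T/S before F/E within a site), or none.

test 1 (h=9, p=10) fires B1->F, B2->F, B4->E, B3->T; hits B1=F, B2=F, B3=T, B4=E
test 2 (h=5, p=4) fires B1->F, B2->F, B4->E, B3->F, B5->F; hits B1=F, B2=F, B3=F, B4=E, B5=F
test 3 (h=2, p=7) fires B1->F, B2->F, B4->E, B3->F, B5->F; hits B1=F, B2=F, B3=F, B4=E, B5=F
test 4 (h=0, p=14) fires B1->T, B4->S, B3->F, B5->F; hits B1=T, B3=F, B4=S, B5=F
test 5 (h=8, p=3) fires B1->F, B2->F, B4->E, B3->T; hits B1=F, B2=F, B3=T, B4=E
test 6 (h=0, p=3) fires B1->F, B2->F, B4->E, B3->F, B5->F; hits B1=F, B2=F, B3=F, B4=E, B5=F
test 7 (h=1, p=5) fires B1->F, B2->F, B4->E, B3->F, B5->F; hits B1=F, B2=F, B3=F, B4=E, B5=F
test 8 (h=9, p=4) fires B1->F, B2->F, B4->E, B3->T; hits B1=F, B2=F, B3=T, B4=E
union over the pool: B1=T, B1=F, B2=F, B3=T, B3=F, B4=S, B4=E, B5=F
uncovered (2 of 10): B2=T, B5=T

Answer: B2=T, B5=T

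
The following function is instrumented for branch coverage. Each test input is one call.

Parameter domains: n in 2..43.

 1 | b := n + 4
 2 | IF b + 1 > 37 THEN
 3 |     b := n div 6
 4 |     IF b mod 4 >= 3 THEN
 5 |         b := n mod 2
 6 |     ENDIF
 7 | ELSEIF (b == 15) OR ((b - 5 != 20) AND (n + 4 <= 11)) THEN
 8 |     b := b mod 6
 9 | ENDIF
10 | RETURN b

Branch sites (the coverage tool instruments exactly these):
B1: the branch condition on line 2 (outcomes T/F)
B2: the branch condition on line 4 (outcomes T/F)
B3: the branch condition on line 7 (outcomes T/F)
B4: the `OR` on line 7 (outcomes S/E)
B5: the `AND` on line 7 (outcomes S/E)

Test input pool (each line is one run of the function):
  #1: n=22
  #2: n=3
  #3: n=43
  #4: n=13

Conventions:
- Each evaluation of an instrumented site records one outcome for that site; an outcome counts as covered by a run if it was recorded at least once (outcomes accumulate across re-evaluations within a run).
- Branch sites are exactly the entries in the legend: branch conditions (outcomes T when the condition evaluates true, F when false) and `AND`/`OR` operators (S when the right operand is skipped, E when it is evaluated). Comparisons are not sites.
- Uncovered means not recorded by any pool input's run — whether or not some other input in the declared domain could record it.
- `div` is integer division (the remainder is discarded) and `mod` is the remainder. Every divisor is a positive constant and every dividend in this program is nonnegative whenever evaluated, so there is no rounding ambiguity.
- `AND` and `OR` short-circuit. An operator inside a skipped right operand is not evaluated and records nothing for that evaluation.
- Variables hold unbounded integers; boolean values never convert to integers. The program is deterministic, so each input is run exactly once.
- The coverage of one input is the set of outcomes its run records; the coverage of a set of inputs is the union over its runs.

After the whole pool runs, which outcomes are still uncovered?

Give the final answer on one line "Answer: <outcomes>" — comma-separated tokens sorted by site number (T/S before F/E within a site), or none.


#1 (n=22) -> B1->F, B4->E, B5->E, B3->F; covered: B1=F, B3=F, B4=E, B5=E
#2 (n=3) -> B1->F, B4->E, B5->E, B3->T; covered: B1=F, B3=T, B4=E, B5=E
#3 (n=43) -> B1->T, B2->T; covered: B1=T, B2=T
#4 (n=13) -> B1->F, B4->E, B5->E, B3->F; covered: B1=F, B3=F, B4=E, B5=E
union over the pool: B1=T, B1=F, B2=T, B3=T, B3=F, B4=E, B5=E
uncovered (3 of 10): B2=F, B4=S, B5=S
Answer: B2=F, B4=S, B5=S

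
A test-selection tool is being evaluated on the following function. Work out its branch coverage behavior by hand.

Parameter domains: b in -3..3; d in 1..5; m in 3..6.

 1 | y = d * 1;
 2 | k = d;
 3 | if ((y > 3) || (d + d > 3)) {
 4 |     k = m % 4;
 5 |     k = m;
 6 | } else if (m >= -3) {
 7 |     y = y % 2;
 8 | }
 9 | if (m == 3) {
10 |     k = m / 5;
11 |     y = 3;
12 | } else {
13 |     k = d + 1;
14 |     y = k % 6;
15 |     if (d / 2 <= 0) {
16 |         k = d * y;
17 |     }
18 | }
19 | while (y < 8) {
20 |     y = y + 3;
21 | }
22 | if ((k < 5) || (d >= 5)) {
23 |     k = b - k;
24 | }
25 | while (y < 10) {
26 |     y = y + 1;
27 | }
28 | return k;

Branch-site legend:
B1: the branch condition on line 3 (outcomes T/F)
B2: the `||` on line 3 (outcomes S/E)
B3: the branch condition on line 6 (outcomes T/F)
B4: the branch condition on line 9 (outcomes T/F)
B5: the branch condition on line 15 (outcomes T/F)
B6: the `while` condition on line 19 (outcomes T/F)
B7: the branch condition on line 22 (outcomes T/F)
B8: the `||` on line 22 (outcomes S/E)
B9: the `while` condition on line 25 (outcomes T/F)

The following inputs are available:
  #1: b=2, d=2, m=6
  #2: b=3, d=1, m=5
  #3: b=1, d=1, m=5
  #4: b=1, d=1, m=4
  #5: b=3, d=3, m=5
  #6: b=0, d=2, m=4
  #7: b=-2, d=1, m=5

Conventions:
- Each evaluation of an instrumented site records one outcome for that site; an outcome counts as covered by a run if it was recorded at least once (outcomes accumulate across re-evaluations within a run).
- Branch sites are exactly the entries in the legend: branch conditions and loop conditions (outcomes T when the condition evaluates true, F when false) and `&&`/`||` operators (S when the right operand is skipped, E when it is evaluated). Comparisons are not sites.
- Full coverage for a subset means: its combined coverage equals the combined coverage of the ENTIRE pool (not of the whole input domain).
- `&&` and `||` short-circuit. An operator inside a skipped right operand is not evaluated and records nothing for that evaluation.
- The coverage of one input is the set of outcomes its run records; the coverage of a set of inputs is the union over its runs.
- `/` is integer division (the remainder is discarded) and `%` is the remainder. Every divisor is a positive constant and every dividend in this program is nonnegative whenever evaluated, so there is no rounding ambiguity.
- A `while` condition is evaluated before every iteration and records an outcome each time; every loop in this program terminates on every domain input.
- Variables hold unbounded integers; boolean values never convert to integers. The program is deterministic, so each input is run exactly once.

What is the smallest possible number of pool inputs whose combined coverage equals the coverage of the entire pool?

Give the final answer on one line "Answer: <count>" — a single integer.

input #1 (b=2, d=2, m=6): events B2->E, B1->T, B4->F, B5->F, B6->T, B6->T, B6->F, B8->S, B7->T, B9->T, B9->F; covers B1=T, B2=E, B4=F, B5=F, B6=T, B6=F, B7=T, B8=S, B9=T, B9=F
input #2 (b=3, d=1, m=5): events B2->E, B1->F, B3->T, B4->F, B5->T, B6->T, B6->T, B6->F, B8->S, B7->T, B9->T, B9->T, B9->F; covers B1=F, B2=E, B3=T, B4=F, B5=T, B6=T, B6=F, B7=T, B8=S, B9=T, B9=F
input #3 (b=1, d=1, m=5): events B2->E, B1->F, B3->T, B4->F, B5->T, B6->T, B6->T, B6->F, B8->S, B7->T, B9->T, B9->T, B9->F; covers B1=F, B2=E, B3=T, B4=F, B5=T, B6=T, B6=F, B7=T, B8=S, B9=T, B9=F
input #4 (b=1, d=1, m=4): events B2->E, B1->F, B3->T, B4->F, B5->T, B6->T, B6->T, B6->F, B8->S, B7->T, B9->T, B9->T, B9->F; covers B1=F, B2=E, B3=T, B4=F, B5=T, B6=T, B6=F, B7=T, B8=S, B9=T, B9=F
input #5 (b=3, d=3, m=5): events B2->E, B1->T, B4->F, B5->F, B6->T, B6->T, B6->F, B8->S, B7->T, B9->F; covers B1=T, B2=E, B4=F, B5=F, B6=T, B6=F, B7=T, B8=S, B9=F
input #6 (b=0, d=2, m=4): events B2->E, B1->T, B4->F, B5->F, B6->T, B6->T, B6->F, B8->S, B7->T, B9->T, B9->F; covers B1=T, B2=E, B4=F, B5=F, B6=T, B6=F, B7=T, B8=S, B9=T, B9=F
input #7 (b=-2, d=1, m=5): events B2->E, B1->F, B3->T, B4->F, B5->T, B6->T, B6->T, B6->F, B8->S, B7->T, B9->T, B9->T, B9->F; covers B1=F, B2=E, B3=T, B4=F, B5=T, B6=T, B6=F, B7=T, B8=S, B9=T, B9=F
the full pool covers 13 outcomes: B1=T, B1=F, B2=E, B3=T, B4=F, B5=T, B5=F, B6=T, B6=F, B7=T, B8=S, B9=T, B9=F
no size-1 subset reaches all 13 outcomes (best union: 11/13)
size 2: inputs {1, 2} cover all 13 outcomes, and no lexicographically smaller subset of this size does

Answer: 2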